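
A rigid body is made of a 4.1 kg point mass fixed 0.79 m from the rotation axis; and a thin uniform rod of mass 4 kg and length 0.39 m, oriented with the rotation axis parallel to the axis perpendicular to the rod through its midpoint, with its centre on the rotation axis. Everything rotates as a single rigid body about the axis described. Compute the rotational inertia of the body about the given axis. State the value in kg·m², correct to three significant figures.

Point mass: I_cm = 0; centre at d = 0.79 m, so the parallel axis theorem gives I = 0 + (4.1)(0.79)² = 2.5588 kg·m².
Thin rod: I_cm = (1/12)ML² = (1/12)(4)(0.39)² = 0.0507 kg·m²; axis through the centre, so I = 0.0507 kg·m².
Total I = 2.5588 + 0.0507 = 2.6095 kg·m².

2.61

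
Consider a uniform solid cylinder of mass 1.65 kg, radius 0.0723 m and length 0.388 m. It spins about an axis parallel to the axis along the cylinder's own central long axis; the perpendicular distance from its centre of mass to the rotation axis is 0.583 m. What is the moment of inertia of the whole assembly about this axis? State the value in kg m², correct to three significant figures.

I_cm = (1/2)MR² = (1/2)(1.65)(0.0723)² = 0.0043125 kg m²; centre at d = 0.583 m, so I = I_cm + Md² gives I = 0.0043125 + (1.65)(0.583)² = 0.56513 kg m².

0.565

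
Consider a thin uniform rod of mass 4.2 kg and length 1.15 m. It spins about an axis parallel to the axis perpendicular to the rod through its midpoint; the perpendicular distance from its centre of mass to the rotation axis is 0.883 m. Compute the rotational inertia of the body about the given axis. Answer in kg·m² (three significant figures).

I_cm = (1/12)ML² = (1/12)(4.2)(1.15)² = 0.46287 kg·m²; centre at d = 0.883 m, so I = I_cm + Md² gives I = 0.46287 + (4.2)(0.883)² = 3.7376 kg·m².

3.74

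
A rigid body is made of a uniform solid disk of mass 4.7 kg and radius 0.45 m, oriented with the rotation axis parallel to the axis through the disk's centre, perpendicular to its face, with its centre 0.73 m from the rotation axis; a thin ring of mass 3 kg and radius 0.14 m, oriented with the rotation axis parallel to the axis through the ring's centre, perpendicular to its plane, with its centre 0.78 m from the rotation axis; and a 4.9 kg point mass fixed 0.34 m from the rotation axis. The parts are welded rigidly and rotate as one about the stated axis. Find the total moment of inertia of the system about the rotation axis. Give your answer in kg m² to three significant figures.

5.43

Solid disk: I_cm = (1/2)MR² = (1/2)(4.7)(0.45)² = 0.47588 kg m²; centre at d = 0.73 m, so the parallel axis theorem gives I = 0.47588 + (4.7)(0.73)² = 2.9805 kg m².
Thin ring: I_cm = MR² = (3)(0.14)² = 0.0588 kg m²; centre at d = 0.78 m, so the parallel axis theorem gives I = 0.0588 + (3)(0.78)² = 1.884 kg m².
Point mass: I_cm = 0; centre at d = 0.34 m, so the parallel axis theorem gives I = 0 + (4.9)(0.34)² = 0.56644 kg m².
Total I = 2.9805 + 1.884 + 0.56644 = 5.4309 kg m².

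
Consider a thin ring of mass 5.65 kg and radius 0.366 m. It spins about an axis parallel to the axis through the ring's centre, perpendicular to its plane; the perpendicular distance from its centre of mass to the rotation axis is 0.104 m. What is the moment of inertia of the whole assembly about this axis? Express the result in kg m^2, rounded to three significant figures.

0.818

I_cm = MR² = (5.65)(0.366)² = 0.75685 kg m^2; centre at d = 0.104 m, so I = I_cm + Md² gives I = 0.75685 + (5.65)(0.104)² = 0.81796 kg m^2.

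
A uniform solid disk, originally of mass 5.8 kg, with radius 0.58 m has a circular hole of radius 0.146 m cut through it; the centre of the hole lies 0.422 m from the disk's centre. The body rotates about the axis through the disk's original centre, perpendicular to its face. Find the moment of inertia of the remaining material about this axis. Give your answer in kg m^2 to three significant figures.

0.906

Unpierced body about its centre: I₀ = (1/2)MR² = (1/2)(5.8)(0.58)² = 0.97556 kg m^2.
The removed disk has mass m = M·(r/R)² = (5.8)(0.146/0.58)² = 0.36752 kg (same uniform areal density).
Its moment of inertia about the rotation axis (parallel-axis theorem): I_hole = (1/2)mr² + md² = (1/2)(0.36752)(0.146)² + (0.36752)(0.422)² = 0.069366 kg m^2.
Treating the hole as negative mass, I = I₀ − I_hole = 0.97556 − 0.069366 = 0.90619 kg m^2.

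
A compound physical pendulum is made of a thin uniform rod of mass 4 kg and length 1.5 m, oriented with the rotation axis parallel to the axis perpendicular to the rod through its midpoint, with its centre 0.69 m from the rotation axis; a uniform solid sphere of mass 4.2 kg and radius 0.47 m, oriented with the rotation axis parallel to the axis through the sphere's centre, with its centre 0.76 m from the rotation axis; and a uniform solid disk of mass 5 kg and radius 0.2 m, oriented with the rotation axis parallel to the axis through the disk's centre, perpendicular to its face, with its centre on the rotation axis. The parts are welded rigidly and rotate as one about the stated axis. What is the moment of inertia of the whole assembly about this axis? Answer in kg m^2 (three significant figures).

5.55

Thin rod: I_cm = (1/12)ML² = (1/12)(4)(1.5)² = 0.75 kg m^2; centre at d = 0.69 m, so the parallel axis theorem gives I = 0.75 + (4)(0.69)² = 2.6544 kg m^2.
Solid sphere: I_cm = (2/5)MR² = (2/5)(4.2)(0.47)² = 0.37111 kg m^2; centre at d = 0.76 m, so the parallel axis theorem gives I = 0.37111 + (4.2)(0.76)² = 2.797 kg m^2.
Solid disk: I_cm = (1/2)MR² = (1/2)(5)(0.2)² = 0.1 kg m^2; axis through the centre, so I = 0.1 kg m^2.
Total I = 2.6544 + 2.797 + 0.1 = 5.5514 kg m^2.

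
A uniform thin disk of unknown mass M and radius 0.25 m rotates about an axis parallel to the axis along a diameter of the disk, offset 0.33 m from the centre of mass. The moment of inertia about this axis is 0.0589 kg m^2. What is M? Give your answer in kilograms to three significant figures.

I = I_cm + Md² = (1/4)MR² + Md² = M·[0.25·(0.25)² + (0.33)²] = M·0.12453.
So M = 0.0589 / 0.12453 = 0.473 kg.

0.473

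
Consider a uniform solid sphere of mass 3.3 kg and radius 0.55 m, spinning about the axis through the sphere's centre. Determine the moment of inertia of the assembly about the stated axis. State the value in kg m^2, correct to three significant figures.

0.399

I_cm = (2/5)MR² = (2/5)(3.3)(0.55)² = 0.3993 kg m^2; axis through the centre, so I = 0.3993 kg m^2.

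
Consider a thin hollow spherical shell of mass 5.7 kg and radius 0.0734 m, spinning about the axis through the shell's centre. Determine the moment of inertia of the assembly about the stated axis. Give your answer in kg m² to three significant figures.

I_cm = (2/3)MR² = (2/3)(5.7)(0.0734)² = 0.020473 kg m²; axis through the centre, so I = 0.020473 kg m².

0.0205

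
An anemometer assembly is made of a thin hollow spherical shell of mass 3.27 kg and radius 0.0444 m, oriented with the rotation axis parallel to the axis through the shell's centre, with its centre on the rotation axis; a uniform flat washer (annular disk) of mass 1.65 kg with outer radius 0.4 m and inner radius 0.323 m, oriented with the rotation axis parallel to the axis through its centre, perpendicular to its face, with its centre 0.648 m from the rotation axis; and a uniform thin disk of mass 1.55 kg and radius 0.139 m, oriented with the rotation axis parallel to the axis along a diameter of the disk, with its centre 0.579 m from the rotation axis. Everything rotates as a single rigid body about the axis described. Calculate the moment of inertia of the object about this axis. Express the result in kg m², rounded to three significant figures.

Spherical shell: I_cm = (2/3)MR² = (2/3)(3.27)(0.0444)² = 0.0042976 kg m²; axis through the centre, so I = 0.0042976 kg m².
Annular disk: I_cm = (1/2)M(R²+r²) = (1/2)(1.65)[(0.4)² + (0.323)²] = 0.21807 kg m²; centre at d = 0.648 m, so the parallel axis theorem gives I = 0.21807 + (1.65)(0.648)² = 0.91091 kg m².
Thin disk: I_cm = (1/4)MR² = (1/4)(1.55)(0.139)² = 0.0074869 kg m²; centre at d = 0.579 m, so the parallel axis theorem gives I = 0.0074869 + (1.55)(0.579)² = 0.52711 kg m².
Total I = 0.0042976 + 0.91091 + 0.52711 = 1.4423 kg m².

1.44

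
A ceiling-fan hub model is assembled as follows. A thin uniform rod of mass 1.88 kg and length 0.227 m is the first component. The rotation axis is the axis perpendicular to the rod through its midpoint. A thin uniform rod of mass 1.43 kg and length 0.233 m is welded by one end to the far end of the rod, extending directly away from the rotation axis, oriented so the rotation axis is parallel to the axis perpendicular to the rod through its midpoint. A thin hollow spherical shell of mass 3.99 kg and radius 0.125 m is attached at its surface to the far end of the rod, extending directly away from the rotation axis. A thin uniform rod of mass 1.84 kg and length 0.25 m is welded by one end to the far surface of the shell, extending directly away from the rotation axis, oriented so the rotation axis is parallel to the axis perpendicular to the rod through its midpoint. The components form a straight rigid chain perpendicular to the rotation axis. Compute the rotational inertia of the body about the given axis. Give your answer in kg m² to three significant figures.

Thin rod: I_cm = (1/12)ML² = (1/12)(1.88)(0.227)² = 0.0080729 kg m²; axis through the centre, so I = 0.0080729 kg m².
Thin rod: I_cm = (1/12)ML² = (1/12)(1.43)(0.233)² = 0.0064694 kg m²; centre at d = 0.1135 + 0.1165 = 0.23 m, so I = I_cm + Md² gives I = 0.0064694 + (1.43)(0.23)² = 0.082116 kg m².
Spherical shell: I_cm = (2/3)MR² = (2/3)(3.99)(0.125)² = 0.041563 kg m²; centre at d = 0.1135 + 0.1165 + 0.1165 + 0.125 = 0.4715 m, so I = I_cm + Md² gives I = 0.041563 + (3.99)(0.4715)² = 0.92859 kg m².
Thin rod: I_cm = (1/12)ML² = (1/12)(1.84)(0.25)² = 0.0095833 kg m²; centre at d = 0.1135 + 0.1165 + 0.1165 + 0.125 + 0.125 + 0.125 = 0.7215 m, so I = I_cm + Md² gives I = 0.0095833 + (1.84)(0.7215)² = 0.96742 kg m².
Total I = 0.0080729 + 0.082116 + 0.92859 + 0.96742 = 1.9862 kg m².

1.99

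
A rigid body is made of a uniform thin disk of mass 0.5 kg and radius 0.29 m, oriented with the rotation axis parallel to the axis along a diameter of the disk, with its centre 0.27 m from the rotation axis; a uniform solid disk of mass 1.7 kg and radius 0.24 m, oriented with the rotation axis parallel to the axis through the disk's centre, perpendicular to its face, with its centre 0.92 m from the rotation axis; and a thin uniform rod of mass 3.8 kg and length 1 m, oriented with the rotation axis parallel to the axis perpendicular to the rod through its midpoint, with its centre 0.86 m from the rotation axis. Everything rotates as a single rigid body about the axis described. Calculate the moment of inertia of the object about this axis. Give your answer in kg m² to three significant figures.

4.66

Thin disk: I_cm = (1/4)MR² = (1/4)(0.5)(0.29)² = 0.010512 kg m²; centre at d = 0.27 m, so the parallel axis theorem gives I = 0.010512 + (0.5)(0.27)² = 0.046963 kg m².
Solid disk: I_cm = (1/2)MR² = (1/2)(1.7)(0.24)² = 0.04896 kg m²; centre at d = 0.92 m, so the parallel axis theorem gives I = 0.04896 + (1.7)(0.92)² = 1.4878 kg m².
Thin rod: I_cm = (1/12)ML² = (1/12)(3.8)(1)² = 0.31667 kg m²; centre at d = 0.86 m, so the parallel axis theorem gives I = 0.31667 + (3.8)(0.86)² = 3.1271 kg m².
Total I = 0.046963 + 1.4878 + 3.1271 = 4.6619 kg m².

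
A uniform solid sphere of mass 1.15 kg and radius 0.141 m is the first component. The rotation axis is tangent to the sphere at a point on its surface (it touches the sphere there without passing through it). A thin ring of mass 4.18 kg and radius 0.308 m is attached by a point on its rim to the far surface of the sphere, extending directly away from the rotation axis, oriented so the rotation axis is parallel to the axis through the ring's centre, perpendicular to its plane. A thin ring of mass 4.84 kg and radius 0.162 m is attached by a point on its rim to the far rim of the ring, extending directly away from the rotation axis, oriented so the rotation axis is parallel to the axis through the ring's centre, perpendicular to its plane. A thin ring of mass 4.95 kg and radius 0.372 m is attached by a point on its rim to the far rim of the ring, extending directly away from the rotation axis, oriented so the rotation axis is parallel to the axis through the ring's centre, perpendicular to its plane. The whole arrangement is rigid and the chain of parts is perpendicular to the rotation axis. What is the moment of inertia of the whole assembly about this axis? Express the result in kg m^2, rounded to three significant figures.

Solid sphere: I_cm = (2/5)MR² = (2/5)(1.15)(0.141)² = 0.0091453 kg m^2; centre at d = 0.141 m, so the parallel axis theorem gives I = 0.0091453 + (1.15)(0.141)² = 0.032008 kg m^2.
Thin ring: I_cm = MR² = (4.18)(0.308)² = 0.39653 kg m^2; centre at d = 0.141 + 0.141 + 0.308 = 0.59 m, so the parallel axis theorem gives I = 0.39653 + (4.18)(0.59)² = 1.8516 kg m^2.
Thin ring: I_cm = MR² = (4.84)(0.162)² = 0.12702 kg m^2; centre at d = 0.141 + 0.141 + 0.308 + 0.308 + 0.162 = 1.06 m, so the parallel axis theorem gives I = 0.12702 + (4.84)(1.06)² = 5.5652 kg m^2.
Thin ring: I_cm = MR² = (4.95)(0.372)² = 0.685 kg m^2; centre at d = 0.141 + 0.141 + 0.308 + 0.308 + 0.162 + 0.162 + 0.372 = 1.594 m, so the parallel axis theorem gives I = 0.685 + (4.95)(1.594)² = 13.262 kg m^2.
Total I = 0.032008 + 1.8516 + 5.5652 + 13.262 = 20.711 kg m^2.

20.7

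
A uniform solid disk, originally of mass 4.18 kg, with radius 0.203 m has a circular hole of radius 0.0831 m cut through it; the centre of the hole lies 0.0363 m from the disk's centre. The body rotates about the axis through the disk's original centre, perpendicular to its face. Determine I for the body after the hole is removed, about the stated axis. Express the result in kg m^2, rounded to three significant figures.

Unpierced body about its centre: I₀ = (1/2)MR² = (1/2)(4.18)(0.203)² = 0.086127 kg m^2.
The removed disk has mass m = M·(r/R)² = (4.18)(0.0831/0.203)² = 0.70046 kg (same uniform areal density).
Its moment of inertia about the rotation axis (parallel-axis theorem): I_hole = (1/2)mr² + md² = (1/2)(0.70046)(0.0831)² + (0.70046)(0.0363)² = 0.0033416 kg m^2.
Treating the hole as negative mass, I = I₀ − I_hole = 0.086127 − 0.0033416 = 0.082785 kg m^2.

0.0828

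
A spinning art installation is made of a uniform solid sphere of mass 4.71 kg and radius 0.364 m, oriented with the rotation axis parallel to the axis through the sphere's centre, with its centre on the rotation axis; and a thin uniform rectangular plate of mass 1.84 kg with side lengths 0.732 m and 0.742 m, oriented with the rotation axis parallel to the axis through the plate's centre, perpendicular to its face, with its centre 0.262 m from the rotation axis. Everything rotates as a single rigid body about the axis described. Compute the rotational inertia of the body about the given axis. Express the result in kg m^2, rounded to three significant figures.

0.543

Solid sphere: I_cm = (2/5)MR² = (2/5)(4.71)(0.364)² = 0.24962 kg m^2; axis through the centre, so I = 0.24962 kg m^2.
Rectangular plate: I_cm = (1/12)M(a²+b²) = (1/12)(1.84)[(0.732)² + (0.742)²] = 0.16658 kg m^2; centre at d = 0.262 m, so I = I_cm + Md² gives I = 0.16658 + (1.84)(0.262)² = 0.29288 kg m^2.
Total I = 0.24962 + 0.29288 = 0.54251 kg m^2.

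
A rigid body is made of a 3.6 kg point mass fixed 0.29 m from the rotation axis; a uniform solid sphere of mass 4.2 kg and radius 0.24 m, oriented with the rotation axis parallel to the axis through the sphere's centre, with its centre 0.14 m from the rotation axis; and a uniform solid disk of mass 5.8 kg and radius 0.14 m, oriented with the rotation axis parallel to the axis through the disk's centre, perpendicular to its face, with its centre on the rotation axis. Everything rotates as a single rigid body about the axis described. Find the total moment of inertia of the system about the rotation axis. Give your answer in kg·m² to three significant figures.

0.539

Point mass: I_cm = 0; centre at d = 0.29 m, so the parallel axis theorem gives I = 0 + (3.6)(0.29)² = 0.30276 kg·m².
Solid sphere: I_cm = (2/5)MR² = (2/5)(4.2)(0.24)² = 0.096768 kg·m²; centre at d = 0.14 m, so the parallel axis theorem gives I = 0.096768 + (4.2)(0.14)² = 0.17909 kg·m².
Solid disk: I_cm = (1/2)MR² = (1/2)(5.8)(0.14)² = 0.05684 kg·m²; axis through the centre, so I = 0.05684 kg·m².
Total I = 0.30276 + 0.17909 + 0.05684 = 0.53869 kg·m².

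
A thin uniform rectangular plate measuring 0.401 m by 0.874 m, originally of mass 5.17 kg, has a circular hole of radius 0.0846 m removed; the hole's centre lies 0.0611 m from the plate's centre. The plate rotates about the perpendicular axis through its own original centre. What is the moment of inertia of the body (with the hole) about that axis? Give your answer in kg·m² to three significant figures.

0.396

Unpierced body about its centre: I₀ = (1/12)M(a²+b²) = (1/12)(5.17)[(0.401)² + (0.874)²] = 0.39838 kg·m².
The removed disk has mass m = M·πr²/(ab) = (5.17)·π(0.0846)²/(0.401·0.874) = 0.33168 kg (same uniform areal density).
Its moment of inertia about the rotation axis (parallel-axis theorem): I_hole = (1/2)mr² + md² = (1/2)(0.33168)(0.0846)² + (0.33168)(0.0611)² = 0.0024252 kg·m².
Treating the hole as negative mass, I = I₀ − I_hole = 0.39838 − 0.0024252 = 0.39596 kg·m².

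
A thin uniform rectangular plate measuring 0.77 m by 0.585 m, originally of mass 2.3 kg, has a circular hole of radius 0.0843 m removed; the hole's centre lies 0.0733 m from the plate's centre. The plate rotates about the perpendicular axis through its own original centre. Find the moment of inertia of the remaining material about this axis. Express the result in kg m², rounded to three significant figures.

0.178

Unpierced body about its centre: I₀ = (1/12)M(a²+b²) = (1/12)(2.3)[(0.77)² + (0.585)²] = 0.17923 kg m².
The removed disk has mass m = M·πr²/(ab) = (2.3)·π(0.0843)²/(0.77·0.585) = 0.114 kg (same uniform areal density).
Its moment of inertia about the rotation axis (parallel-axis theorem): I_hole = (1/2)mr² + md² = (1/2)(0.114)(0.0843)² + (0.114)(0.0733)² = 0.0010175 kg m².
Treating the hole as negative mass, I = I₀ − I_hole = 0.17923 − 0.0010175 = 0.17821 kg m².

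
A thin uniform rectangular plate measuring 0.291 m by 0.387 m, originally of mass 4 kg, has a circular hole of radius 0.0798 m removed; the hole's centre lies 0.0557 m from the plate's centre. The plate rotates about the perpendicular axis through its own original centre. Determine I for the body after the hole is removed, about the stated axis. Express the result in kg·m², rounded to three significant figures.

0.0737

Unpierced body about its centre: I₀ = (1/12)M(a²+b²) = (1/12)(4)[(0.291)² + (0.387)²] = 0.07815 kg·m².
The removed disk has mass m = M·πr²/(ab) = (4)·π(0.0798)²/(0.291·0.387) = 0.71058 kg (same uniform areal density).
Its moment of inertia about the rotation axis (parallel-axis theorem): I_hole = (1/2)mr² + md² = (1/2)(0.71058)(0.0798)² + (0.71058)(0.0557)² = 0.0044671 kg·m².
Treating the hole as negative mass, I = I₀ − I_hole = 0.07815 − 0.0044671 = 0.073683 kg·m².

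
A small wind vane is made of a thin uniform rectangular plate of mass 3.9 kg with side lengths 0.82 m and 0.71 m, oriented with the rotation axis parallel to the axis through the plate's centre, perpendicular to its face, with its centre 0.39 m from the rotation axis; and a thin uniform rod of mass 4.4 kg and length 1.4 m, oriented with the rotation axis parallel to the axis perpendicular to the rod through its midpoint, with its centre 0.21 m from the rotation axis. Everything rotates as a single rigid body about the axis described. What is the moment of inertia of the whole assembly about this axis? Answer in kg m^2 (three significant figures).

1.89

Rectangular plate: I_cm = (1/12)M(a²+b²) = (1/12)(3.9)[(0.82)² + (0.71)²] = 0.38236 kg m^2; centre at d = 0.39 m, so I = I_cm + Md² gives I = 0.38236 + (3.9)(0.39)² = 0.97555 kg m^2.
Thin rod: I_cm = (1/12)ML² = (1/12)(4.4)(1.4)² = 0.71867 kg m^2; centre at d = 0.21 m, so I = I_cm + Md² gives I = 0.71867 + (4.4)(0.21)² = 0.91271 kg m^2.
Total I = 0.97555 + 0.91271 = 1.8883 kg m^2.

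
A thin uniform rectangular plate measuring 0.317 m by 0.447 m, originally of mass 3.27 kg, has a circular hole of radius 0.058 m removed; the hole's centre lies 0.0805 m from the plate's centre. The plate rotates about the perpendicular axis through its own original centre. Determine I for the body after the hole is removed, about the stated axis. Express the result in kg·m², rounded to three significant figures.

0.0798

Unpierced body about its centre: I₀ = (1/12)M(a²+b²) = (1/12)(3.27)[(0.317)² + (0.447)²] = 0.081831 kg·m².
The removed disk has mass m = M·πr²/(ab) = (3.27)·π(0.058)²/(0.317·0.447) = 0.24389 kg (same uniform areal density).
Its moment of inertia about the rotation axis (parallel-axis theorem): I_hole = (1/2)mr² + md² = (1/2)(0.24389)(0.058)² + (0.24389)(0.0805)² = 0.0019907 kg·m².
Treating the hole as negative mass, I = I₀ − I_hole = 0.081831 − 0.0019907 = 0.079841 kg·m².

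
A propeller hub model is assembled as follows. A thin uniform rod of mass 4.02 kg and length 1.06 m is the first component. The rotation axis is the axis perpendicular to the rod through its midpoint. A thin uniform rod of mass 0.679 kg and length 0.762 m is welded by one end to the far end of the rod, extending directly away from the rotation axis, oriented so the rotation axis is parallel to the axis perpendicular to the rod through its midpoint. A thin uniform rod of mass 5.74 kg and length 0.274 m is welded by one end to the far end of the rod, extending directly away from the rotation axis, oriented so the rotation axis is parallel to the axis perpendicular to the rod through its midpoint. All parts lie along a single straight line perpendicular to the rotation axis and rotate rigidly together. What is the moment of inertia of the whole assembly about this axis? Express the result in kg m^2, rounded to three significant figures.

Thin rod: I_cm = (1/12)ML² = (1/12)(4.02)(1.06)² = 0.37641 kg m^2; axis through the centre, so I = 0.37641 kg m^2.
Thin rod: I_cm = (1/12)ML² = (1/12)(0.679)(0.762)² = 0.032855 kg m^2; centre at d = 0.53 + 0.381 = 0.911 m, so I = I_cm + Md² gives I = 0.032855 + (0.679)(0.911)² = 0.59637 kg m^2.
Thin rod: I_cm = (1/12)ML² = (1/12)(5.74)(0.274)² = 0.035911 kg m^2; centre at d = 0.53 + 0.381 + 0.381 + 0.137 = 1.429 m, so I = I_cm + Md² gives I = 0.035911 + (5.74)(1.429)² = 11.757 kg m^2.
Total I = 0.37641 + 0.59637 + 11.757 = 12.73 kg m^2.

12.7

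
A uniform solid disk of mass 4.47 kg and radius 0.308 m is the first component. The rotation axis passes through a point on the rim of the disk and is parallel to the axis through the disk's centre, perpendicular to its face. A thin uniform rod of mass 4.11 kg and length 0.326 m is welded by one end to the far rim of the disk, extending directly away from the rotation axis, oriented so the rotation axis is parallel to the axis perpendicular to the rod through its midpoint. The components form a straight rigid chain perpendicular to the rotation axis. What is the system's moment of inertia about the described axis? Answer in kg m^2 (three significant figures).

Solid disk: I_cm = (1/2)MR² = (1/2)(4.47)(0.308)² = 0.21202 kg m^2; centre at d = 0.308 m, so I = I_cm + Md² gives I = 0.21202 + (4.47)(0.308)² = 0.63606 kg m^2.
Thin rod: I_cm = (1/12)ML² = (1/12)(4.11)(0.326)² = 0.0364 kg m^2; centre at d = 0.308 + 0.308 + 0.163 = 0.779 m, so I = I_cm + Md² gives I = 0.0364 + (4.11)(0.779)² = 2.5305 kg m^2.
Total I = 0.63606 + 2.5305 = 3.1666 kg m^2.

3.17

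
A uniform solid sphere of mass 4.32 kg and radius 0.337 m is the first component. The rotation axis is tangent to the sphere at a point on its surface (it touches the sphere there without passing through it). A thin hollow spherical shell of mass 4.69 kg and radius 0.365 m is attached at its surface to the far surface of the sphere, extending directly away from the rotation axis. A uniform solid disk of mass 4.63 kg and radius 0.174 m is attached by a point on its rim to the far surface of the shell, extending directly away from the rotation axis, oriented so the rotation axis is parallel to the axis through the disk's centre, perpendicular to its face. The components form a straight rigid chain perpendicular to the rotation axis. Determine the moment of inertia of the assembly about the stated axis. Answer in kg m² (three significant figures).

Solid sphere: I_cm = (2/5)MR² = (2/5)(4.32)(0.337)² = 0.19625 kg m²; centre at d = 0.337 m, so I = I_cm + Md² gives I = 0.19625 + (4.32)(0.337)² = 0.68687 kg m².
Spherical shell: I_cm = (2/3)MR² = (2/3)(4.69)(0.365)² = 0.41655 kg m²; centre at d = 0.337 + 0.337 + 0.365 = 1.039 m, so I = I_cm + Md² gives I = 0.41655 + (4.69)(1.039)² = 5.4795 kg m².
Solid disk: I_cm = (1/2)MR² = (1/2)(4.63)(0.174)² = 0.070089 kg m²; centre at d = 0.337 + 0.337 + 0.365 + 0.365 + 0.174 = 1.578 m, so I = I_cm + Md² gives I = 0.070089 + (4.63)(1.578)² = 11.599 kg m².
Total I = 0.68687 + 5.4795 + 11.599 = 17.766 kg m².

17.8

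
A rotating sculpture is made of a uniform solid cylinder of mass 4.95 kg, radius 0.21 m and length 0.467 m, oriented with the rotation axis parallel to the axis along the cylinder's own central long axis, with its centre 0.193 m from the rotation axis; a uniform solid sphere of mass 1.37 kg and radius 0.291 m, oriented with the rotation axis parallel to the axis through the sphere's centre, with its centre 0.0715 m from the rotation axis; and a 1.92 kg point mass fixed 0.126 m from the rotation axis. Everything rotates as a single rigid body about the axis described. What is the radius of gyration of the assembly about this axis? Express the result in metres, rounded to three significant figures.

Solid cylinder: I_cm = (1/2)MR² = (1/2)(4.95)(0.21)² = 0.10915 kg m²; centre at d = 0.193 m, so the parallel axis theorem gives I = 0.10915 + (4.95)(0.193)² = 0.29353 kg m².
Solid sphere: I_cm = (2/5)MR² = (2/5)(1.37)(0.291)² = 0.046405 kg m²; centre at d = 0.0715 m, so the parallel axis theorem gives I = 0.046405 + (1.37)(0.0715)² = 0.053409 kg m².
Point mass: I_cm = 0; centre at d = 0.126 m, so the parallel axis theorem gives I = 0 + (1.92)(0.126)² = 0.030482 kg m².
Total I = 0.37742 kg m²; total mass M = 8.24 kg.
k = √(I/M) = √(0.37742/8.24) = 0.21402 m.

0.214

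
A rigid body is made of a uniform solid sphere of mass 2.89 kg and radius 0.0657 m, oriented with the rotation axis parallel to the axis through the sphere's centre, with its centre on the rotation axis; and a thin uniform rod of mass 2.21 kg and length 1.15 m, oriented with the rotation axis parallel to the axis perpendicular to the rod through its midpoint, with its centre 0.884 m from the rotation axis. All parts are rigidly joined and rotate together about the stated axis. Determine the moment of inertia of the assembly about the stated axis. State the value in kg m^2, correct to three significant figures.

1.98

Solid sphere: I_cm = (2/5)MR² = (2/5)(2.89)(0.0657)² = 0.0049899 kg m^2; axis through the centre, so I = 0.0049899 kg m^2.
Thin rod: I_cm = (1/12)ML² = (1/12)(2.21)(1.15)² = 0.24356 kg m^2; centre at d = 0.884 m, so the parallel axis theorem gives I = 0.24356 + (2.21)(0.884)² = 1.9706 kg m^2.
Total I = 0.0049899 + 1.9706 = 1.9756 kg m^2.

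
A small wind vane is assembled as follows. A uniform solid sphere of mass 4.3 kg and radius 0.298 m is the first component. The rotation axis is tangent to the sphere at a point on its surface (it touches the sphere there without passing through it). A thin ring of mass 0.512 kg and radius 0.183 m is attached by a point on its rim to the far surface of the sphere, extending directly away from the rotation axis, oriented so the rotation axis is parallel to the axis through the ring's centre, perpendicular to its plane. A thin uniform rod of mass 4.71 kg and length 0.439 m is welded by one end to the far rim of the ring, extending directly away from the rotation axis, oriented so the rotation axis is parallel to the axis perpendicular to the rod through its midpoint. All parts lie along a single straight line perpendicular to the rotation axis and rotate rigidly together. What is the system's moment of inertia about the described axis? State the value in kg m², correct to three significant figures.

7.51

Solid sphere: I_cm = (2/5)MR² = (2/5)(4.3)(0.298)² = 0.15274 kg m²; centre at d = 0.298 m, so the parallel axis theorem gives I = 0.15274 + (4.3)(0.298)² = 0.5346 kg m².
Thin ring: I_cm = MR² = (0.512)(0.183)² = 0.017146 kg m²; centre at d = 0.298 + 0.298 + 0.183 = 0.779 m, so the parallel axis theorem gives I = 0.017146 + (0.512)(0.779)² = 0.32785 kg m².
Thin rod: I_cm = (1/12)ML² = (1/12)(4.71)(0.439)² = 0.075643 kg m²; centre at d = 0.298 + 0.298 + 0.183 + 0.183 + 0.2195 = 1.1815 m, so the parallel axis theorem gives I = 0.075643 + (4.71)(1.1815)² = 6.6505 kg m².
Total I = 0.5346 + 0.32785 + 6.6505 = 7.513 kg m².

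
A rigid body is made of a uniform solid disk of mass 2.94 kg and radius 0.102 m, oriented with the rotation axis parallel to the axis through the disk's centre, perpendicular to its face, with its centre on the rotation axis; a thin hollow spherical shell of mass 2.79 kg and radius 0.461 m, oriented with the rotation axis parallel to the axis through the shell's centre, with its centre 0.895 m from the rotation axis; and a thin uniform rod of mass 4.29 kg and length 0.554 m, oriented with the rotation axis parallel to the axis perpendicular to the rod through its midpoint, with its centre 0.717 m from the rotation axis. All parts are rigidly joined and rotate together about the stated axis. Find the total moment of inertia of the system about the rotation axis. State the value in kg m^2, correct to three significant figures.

Solid disk: I_cm = (1/2)MR² = (1/2)(2.94)(0.102)² = 0.015294 kg m^2; axis through the centre, so I = 0.015294 kg m^2.
Spherical shell: I_cm = (2/3)MR² = (2/3)(2.79)(0.461)² = 0.39529 kg m^2; centre at d = 0.895 m, so I = I_cm + Md² gives I = 0.39529 + (2.79)(0.895)² = 2.6301 kg m^2.
Thin rod: I_cm = (1/12)ML² = (1/12)(4.29)(0.554)² = 0.10972 kg m^2; centre at d = 0.717 m, so I = I_cm + Md² gives I = 0.10972 + (4.29)(0.717)² = 2.3152 kg m^2.
Total I = 0.015294 + 2.6301 + 2.3152 = 4.9606 kg m^2.

4.96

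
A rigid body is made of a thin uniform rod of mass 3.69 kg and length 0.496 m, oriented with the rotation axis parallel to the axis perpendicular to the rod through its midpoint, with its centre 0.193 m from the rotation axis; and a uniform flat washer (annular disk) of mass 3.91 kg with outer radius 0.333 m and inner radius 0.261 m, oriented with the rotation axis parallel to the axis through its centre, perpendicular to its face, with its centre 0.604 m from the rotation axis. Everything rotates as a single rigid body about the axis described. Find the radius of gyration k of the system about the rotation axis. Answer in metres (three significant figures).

Thin rod: I_cm = (1/12)ML² = (1/12)(3.69)(0.496)² = 0.07565 kg m^2; centre at d = 0.193 m, so the parallel axis theorem gives I = 0.07565 + (3.69)(0.193)² = 0.2131 kg m^2.
Annular disk: I_cm = (1/2)M(R²+r²) = (1/2)(3.91)[(0.333)² + (0.261)²] = 0.34996 kg m^2; centre at d = 0.604 m, so the parallel axis theorem gives I = 0.34996 + (3.91)(0.604)² = 1.7764 kg m^2.
Total I = 1.9895 kg m^2; total mass M = 7.6 kg.
k = √(I/M) = √(1.9895/7.6) = 0.51164 m.

0.512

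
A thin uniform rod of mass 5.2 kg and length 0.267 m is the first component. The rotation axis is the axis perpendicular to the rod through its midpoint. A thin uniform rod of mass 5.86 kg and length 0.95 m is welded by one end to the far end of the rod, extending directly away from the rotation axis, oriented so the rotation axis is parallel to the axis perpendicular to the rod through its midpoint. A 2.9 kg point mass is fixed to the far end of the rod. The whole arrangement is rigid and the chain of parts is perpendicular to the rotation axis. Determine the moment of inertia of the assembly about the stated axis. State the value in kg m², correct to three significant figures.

6.05

Thin rod: I_cm = (1/12)ML² = (1/12)(5.2)(0.267)² = 0.030892 kg m²; axis through the centre, so I = 0.030892 kg m².
Thin rod: I_cm = (1/12)ML² = (1/12)(5.86)(0.95)² = 0.44072 kg m²; centre at d = 0.1335 + 0.475 = 0.6085 m, so the parallel axis theorem gives I = 0.44072 + (5.86)(0.6085)² = 2.6105 kg m².
Point mass: I_cm = 0; centre at d = 0.1335 + 0.475 + 0.475 = 1.0835 m, so the parallel axis theorem gives I = 0 + (2.9)(1.0835)² = 3.4045 kg m².
Total I = 0.030892 + 2.6105 + 3.4045 = 6.0459 kg m².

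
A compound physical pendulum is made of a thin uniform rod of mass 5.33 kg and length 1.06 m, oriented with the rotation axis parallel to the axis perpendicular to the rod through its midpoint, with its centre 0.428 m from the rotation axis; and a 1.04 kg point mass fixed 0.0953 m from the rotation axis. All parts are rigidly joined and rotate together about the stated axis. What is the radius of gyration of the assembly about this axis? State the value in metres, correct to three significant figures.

0.483

Thin rod: I_cm = (1/12)ML² = (1/12)(5.33)(1.06)² = 0.49907 kg m²; centre at d = 0.428 m, so the parallel axis theorem gives I = 0.49907 + (5.33)(0.428)² = 1.4754 kg m².
Point mass: I_cm = 0; centre at d = 0.0953 m, so the parallel axis theorem gives I = 0 + (1.04)(0.0953)² = 0.0094454 kg m².
Total I = 1.4849 kg m²; total mass M = 6.37 kg.
k = √(I/M) = √(1.4849/6.37) = 0.48281 m.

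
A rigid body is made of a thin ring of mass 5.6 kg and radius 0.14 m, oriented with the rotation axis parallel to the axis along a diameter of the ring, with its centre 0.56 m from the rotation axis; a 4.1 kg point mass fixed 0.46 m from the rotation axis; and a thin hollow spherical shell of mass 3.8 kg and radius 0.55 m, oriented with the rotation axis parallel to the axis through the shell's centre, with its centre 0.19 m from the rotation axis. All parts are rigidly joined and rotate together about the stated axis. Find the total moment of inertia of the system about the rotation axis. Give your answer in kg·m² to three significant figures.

3.58

Thin ring: I_cm = (1/2)MR² = (1/2)(5.6)(0.14)² = 0.05488 kg·m²; centre at d = 0.56 m, so the parallel axis theorem gives I = 0.05488 + (5.6)(0.56)² = 1.811 kg·m².
Point mass: I_cm = 0; centre at d = 0.46 m, so the parallel axis theorem gives I = 0 + (4.1)(0.46)² = 0.86756 kg·m².
Spherical shell: I_cm = (2/3)MR² = (2/3)(3.8)(0.55)² = 0.76633 kg·m²; centre at d = 0.19 m, so the parallel axis theorem gives I = 0.76633 + (3.8)(0.19)² = 0.90351 kg·m².
Total I = 1.811 + 0.86756 + 0.90351 = 3.5821 kg·m².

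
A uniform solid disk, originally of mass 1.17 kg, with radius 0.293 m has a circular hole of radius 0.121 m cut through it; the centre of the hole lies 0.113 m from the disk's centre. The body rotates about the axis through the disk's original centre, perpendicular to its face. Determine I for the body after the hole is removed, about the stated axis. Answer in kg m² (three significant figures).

0.0462

Unpierced body about its centre: I₀ = (1/2)MR² = (1/2)(1.17)(0.293)² = 0.050222 kg m².
The removed disk has mass m = M·(r/R)² = (1.17)(0.121/0.293)² = 0.19954 kg (same uniform areal density).
Its moment of inertia about the rotation axis (parallel-axis theorem): I_hole = (1/2)mr² + md² = (1/2)(0.19954)(0.121)² + (0.19954)(0.113)² = 0.0040086 kg m².
Treating the hole as negative mass, I = I₀ − I_hole = 0.050222 − 0.0040086 = 0.046213 kg m².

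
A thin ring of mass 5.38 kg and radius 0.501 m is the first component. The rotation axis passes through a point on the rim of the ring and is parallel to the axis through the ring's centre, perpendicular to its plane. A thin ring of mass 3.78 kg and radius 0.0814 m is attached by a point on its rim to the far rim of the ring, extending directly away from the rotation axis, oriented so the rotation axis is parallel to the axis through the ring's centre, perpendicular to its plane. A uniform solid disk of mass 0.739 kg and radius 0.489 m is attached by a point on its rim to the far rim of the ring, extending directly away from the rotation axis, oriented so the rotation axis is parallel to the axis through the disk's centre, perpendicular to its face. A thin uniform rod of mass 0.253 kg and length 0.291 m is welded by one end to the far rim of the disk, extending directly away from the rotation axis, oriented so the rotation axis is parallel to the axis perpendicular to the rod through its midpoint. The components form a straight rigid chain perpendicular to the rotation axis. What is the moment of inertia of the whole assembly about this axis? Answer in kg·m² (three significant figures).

Thin ring: I_cm = MR² = (5.38)(0.501)² = 1.3504 kg·m²; centre at d = 0.501 m, so the parallel axis theorem gives I = 1.3504 + (5.38)(0.501)² = 2.7008 kg·m².
Thin ring: I_cm = MR² = (3.78)(0.0814)² = 0.025046 kg·m²; centre at d = 0.501 + 0.501 + 0.0814 = 1.0834 m, so the parallel axis theorem gives I = 0.025046 + (3.78)(1.0834)² = 4.4618 kg·m².
Solid disk: I_cm = (1/2)MR² = (1/2)(0.739)(0.489)² = 0.088355 kg·m²; centre at d = 0.501 + 0.501 + 0.0814 + 0.0814 + 0.489 = 1.6538 m, so the parallel axis theorem gives I = 0.088355 + (0.739)(1.6538)² = 2.1096 kg·m².
Thin rod: I_cm = (1/12)ML² = (1/12)(0.253)(0.291)² = 0.0017854 kg·m²; centre at d = 0.501 + 0.501 + 0.0814 + 0.0814 + 0.489 + 0.489 + 0.1455 = 2.2883 m, so the parallel axis theorem gives I = 0.0017854 + (0.253)(2.2883)² = 1.3266 kg·m².
Total I = 2.7008 + 4.4618 + 2.1096 + 1.3266 = 10.599 kg·m².

10.6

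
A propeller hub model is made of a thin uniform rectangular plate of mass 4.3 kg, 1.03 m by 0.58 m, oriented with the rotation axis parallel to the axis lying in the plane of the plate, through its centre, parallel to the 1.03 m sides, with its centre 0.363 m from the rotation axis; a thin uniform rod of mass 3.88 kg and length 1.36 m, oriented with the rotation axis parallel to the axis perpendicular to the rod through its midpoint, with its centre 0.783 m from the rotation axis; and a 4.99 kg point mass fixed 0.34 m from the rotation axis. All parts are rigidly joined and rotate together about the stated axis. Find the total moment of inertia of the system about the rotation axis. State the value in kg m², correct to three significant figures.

Rectangular plate: I_cm = (1/12)Mb² = (1/12)(4.3)(0.58)² = 0.12054 kg m²; centre at d = 0.363 m, so I = I_cm + Md² gives I = 0.12054 + (4.3)(0.363)² = 0.68715 kg m².
Thin rod: I_cm = (1/12)ML² = (1/12)(3.88)(1.36)² = 0.59804 kg m²; centre at d = 0.783 m, so I = I_cm + Md² gives I = 0.59804 + (3.88)(0.783)² = 2.9768 kg m².
Point mass: I_cm = 0; centre at d = 0.34 m, so I = I_cm + Md² gives I = 0 + (4.99)(0.34)² = 0.57684 kg m².
Total I = 0.68715 + 2.9768 + 0.57684 = 4.2408 kg m².

4.24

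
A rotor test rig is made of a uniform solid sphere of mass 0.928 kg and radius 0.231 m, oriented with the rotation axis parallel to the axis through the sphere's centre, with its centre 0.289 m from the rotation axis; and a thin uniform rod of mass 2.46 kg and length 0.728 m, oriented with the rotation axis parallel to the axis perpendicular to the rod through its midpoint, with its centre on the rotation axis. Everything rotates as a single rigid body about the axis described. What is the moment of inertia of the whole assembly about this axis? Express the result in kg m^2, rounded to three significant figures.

0.206

Solid sphere: I_cm = (2/5)MR² = (2/5)(0.928)(0.231)² = 0.019808 kg m^2; centre at d = 0.289 m, so I = I_cm + Md² gives I = 0.019808 + (0.928)(0.289)² = 0.097315 kg m^2.
Thin rod: I_cm = (1/12)ML² = (1/12)(2.46)(0.728)² = 0.10865 kg m^2; axis through the centre, so I = 0.10865 kg m^2.
Total I = 0.097315 + 0.10865 = 0.20596 kg m^2.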